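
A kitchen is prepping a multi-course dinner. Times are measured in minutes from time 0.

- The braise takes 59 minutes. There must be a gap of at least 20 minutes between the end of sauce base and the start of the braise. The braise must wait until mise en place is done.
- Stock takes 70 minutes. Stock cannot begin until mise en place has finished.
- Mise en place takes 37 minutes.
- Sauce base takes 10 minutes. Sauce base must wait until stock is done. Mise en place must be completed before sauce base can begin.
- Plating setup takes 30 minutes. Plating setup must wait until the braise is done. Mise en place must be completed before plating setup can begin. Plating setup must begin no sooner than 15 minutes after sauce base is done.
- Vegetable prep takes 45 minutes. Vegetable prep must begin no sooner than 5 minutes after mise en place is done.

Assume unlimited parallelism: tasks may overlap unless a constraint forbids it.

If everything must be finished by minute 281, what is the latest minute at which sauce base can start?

Plating setup has no dependents, so it just needs to finish by minute 281. Starting by 281 − 30 = minute 251 achieves that.
The braise must finish before plating setup (must start by minute 251). With a 59-minute duration, the braise must start by 251 − 59 = minute 192.
Sauce base must finish in time for the braise (must start by minute 192, minus 20-minute gap → minute 172); plating setup (must start by minute 251, minus 15-minute gap → minute 236). The tightest is minute 172, so sauce base must start by 172 − 10 = minute 162.

162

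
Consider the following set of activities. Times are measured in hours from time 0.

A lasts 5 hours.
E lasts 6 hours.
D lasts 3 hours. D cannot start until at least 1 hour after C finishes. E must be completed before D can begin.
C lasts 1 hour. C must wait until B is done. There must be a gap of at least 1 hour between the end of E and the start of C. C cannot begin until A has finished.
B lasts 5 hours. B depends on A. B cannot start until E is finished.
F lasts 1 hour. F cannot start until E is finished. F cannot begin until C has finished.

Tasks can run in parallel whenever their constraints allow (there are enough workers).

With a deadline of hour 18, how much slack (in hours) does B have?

E can start immediately at hour 0; it finishes at hour 6.
A can start immediately at hour 0; it finishes at hour 5.
For B: A (finishes hour 5); E (finishes hour 6). Taking the maximum gives a start of hour 6, and it finishes at 6 + 5 = hour 11.

Working backward from the deadline:
To finish by hour 18, D (duration 3) must start no later than hour 15.
F has no dependents, so it just needs to finish by hour 18. Starting by 18 − 1 = hour 17 achieves that.
For C: D (must start by hour 15, minus 1-hour gap → hour 14); F (must start by hour 17). The most restrictive is hour 14; with a 1-hour duration, C must start by hour 13.
B has to be done before C (must start by hour 13). That means finishing by hour 13, i.e. starting by 13 − 5 = hour 8.
So B can start as early as hour 6 and as late as hour 8, giving 8 − 6 = 2 hours of slack.

2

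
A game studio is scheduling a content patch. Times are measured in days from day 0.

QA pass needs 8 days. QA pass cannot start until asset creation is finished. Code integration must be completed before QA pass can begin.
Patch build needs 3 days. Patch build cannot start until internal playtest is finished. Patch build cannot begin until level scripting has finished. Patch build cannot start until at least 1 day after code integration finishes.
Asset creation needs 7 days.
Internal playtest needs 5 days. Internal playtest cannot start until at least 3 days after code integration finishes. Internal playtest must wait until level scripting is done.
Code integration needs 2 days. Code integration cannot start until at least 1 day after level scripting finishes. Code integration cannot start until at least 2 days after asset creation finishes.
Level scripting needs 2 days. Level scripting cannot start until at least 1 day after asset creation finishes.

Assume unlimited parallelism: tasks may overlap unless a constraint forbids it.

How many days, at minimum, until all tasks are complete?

24

Asset creation can start immediately at day 0; it finishes at day 7.
After asset creation (finishes day 7, plus 1-day gap → day 8), level scripting can start at day 8 and finishes at day 10.
For code integration: level scripting (finishes day 10, plus 1-day gap → day 11); asset creation (finishes day 7, plus 2-day gap → day 9). Taking the maximum gives a start of day 11, and it finishes at 11 + 2 = day 13.
QA pass needs all of asset creation (finishes day 7); code integration (finishes day 13). That puts its earliest start at day 13; it finishes at 13 + 8 = day 21.
For internal playtest: code integration (finishes day 13, plus 3-day gap → day 16); level scripting (finishes day 10). Taking the maximum gives a start of day 16, and it finishes at 16 + 5 = day 21.
Patch build needs all of internal playtest (finishes day 21); level scripting (finishes day 10); code integration (finishes day 13, plus 1-day gap → day 14). That puts its earliest start at day 21; it finishes at 21 + 3 = day 24.
All tasks are finished once the last one completes. Finish times: Asset creation at 7, Level scripting at 10, Code integration at 13, Internal playtest at 21, QA pass at 21, Patch build at 24. The latest is day 24.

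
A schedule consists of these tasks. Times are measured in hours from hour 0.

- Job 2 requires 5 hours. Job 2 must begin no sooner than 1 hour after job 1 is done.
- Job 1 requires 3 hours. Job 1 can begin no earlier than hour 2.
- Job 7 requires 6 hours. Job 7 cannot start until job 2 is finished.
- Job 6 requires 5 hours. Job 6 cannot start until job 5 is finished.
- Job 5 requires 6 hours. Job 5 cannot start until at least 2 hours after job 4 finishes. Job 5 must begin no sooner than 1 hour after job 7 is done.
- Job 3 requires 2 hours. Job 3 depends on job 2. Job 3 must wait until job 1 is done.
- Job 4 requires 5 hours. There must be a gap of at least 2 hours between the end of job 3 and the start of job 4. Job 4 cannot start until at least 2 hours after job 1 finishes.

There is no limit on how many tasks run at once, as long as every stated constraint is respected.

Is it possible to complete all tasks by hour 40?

Yes

Job 1 cannot begin until its own release at hour 2. It runs from hour 2 to 2 + 3 = hour 5.
After job 1 (finishes hour 5, plus 1-hour gap → hour 6), job 2 can start at hour 6 and finishes at hour 11.
Job 7 waits on job 2 (finishes hour 11), so it starts at hour 11 and finishes at 11 + 6 = hour 17.
Job 3 needs all of job 2 (finishes hour 11); job 1 (finishes hour 5). That puts its earliest start at hour 11; it finishes at 11 + 2 = hour 13.
Job 4 cannot start until job 3 (finishes hour 13, plus 2-hour gap → hour 15); job 1 (finishes hour 5, plus 2-hour gap → hour 7). The controlling bound is hour 15, so job 4 finishes at 15 + 5 = hour 20.
Job 5 needs all of job 4 (finishes hour 20, plus 2-hour gap → hour 22); job 7 (finishes hour 17, plus 1-hour gap → hour 18). That puts its earliest start at hour 22; it finishes at 22 + 6 = hour 28.
Job 6 cannot begin until job 5 (finishes hour 28). It runs from hour 28 to 28 + 5 = hour 33.
Every task is finished by hour 33, which is no later than the deadline of 40, so the schedule is feasible.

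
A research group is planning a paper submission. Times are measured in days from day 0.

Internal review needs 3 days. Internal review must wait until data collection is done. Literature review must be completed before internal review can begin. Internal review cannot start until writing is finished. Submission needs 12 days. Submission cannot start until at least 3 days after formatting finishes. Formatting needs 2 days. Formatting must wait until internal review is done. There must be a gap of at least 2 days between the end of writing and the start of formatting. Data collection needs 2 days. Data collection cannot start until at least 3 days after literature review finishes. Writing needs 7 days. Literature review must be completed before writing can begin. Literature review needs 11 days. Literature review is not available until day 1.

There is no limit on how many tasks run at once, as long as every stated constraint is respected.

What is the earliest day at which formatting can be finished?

Literature review waits on its own release at day 1, so it starts at day 1 and finishes at 1 + 11 = day 12.
After literature review (finishes day 12), writing can start at day 12 and finishes at day 19.
After literature review (finishes day 12, plus 3-day gap → day 15), data collection can start at day 15 and finishes at day 17.
Internal review cannot start until data collection (finishes day 17); literature review (finishes day 12); writing (finishes day 19). The controlling bound is day 19, so internal review finishes at 19 + 3 = day 22.
Formatting has to wait for internal review (finishes day 22); writing (finishes day 19, plus 2-day gap → day 21). The latest of these is day 22, so formatting runs day 22 to 22 + 2 = day 24.

24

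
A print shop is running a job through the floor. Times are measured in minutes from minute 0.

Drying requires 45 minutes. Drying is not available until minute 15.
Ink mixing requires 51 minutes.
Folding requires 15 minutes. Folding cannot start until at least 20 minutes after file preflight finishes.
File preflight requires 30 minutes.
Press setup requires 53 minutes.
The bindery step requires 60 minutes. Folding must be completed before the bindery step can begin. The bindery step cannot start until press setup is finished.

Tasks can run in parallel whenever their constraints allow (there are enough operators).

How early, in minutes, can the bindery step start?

Nothing blocks press setup, so it runs from minute 0 to minute 53.
File preflight has no prerequisites, so it starts at minute 0 and finishes at minute 30.
Folding cannot begin until file preflight (finishes minute 30, plus 20-minute gap → minute 50). It runs from minute 50 to 50 + 15 = minute 65.
The bindery step waits on folding (finishes minute 65); press setup (finishes minute 53). The latest of these is minute 65, which is the earliest the bindery step can start.

65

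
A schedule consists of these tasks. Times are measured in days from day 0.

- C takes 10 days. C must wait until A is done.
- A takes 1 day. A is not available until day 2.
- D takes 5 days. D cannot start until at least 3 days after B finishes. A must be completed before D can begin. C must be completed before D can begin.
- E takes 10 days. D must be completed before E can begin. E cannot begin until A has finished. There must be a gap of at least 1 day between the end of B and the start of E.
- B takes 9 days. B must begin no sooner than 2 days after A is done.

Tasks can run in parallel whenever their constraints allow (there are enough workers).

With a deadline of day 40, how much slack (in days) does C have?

After its own release at day 2, A can start at day 2 and finishes at day 3.
After A (finishes day 3), C can start at day 3 and finishes at day 13.

Working backward from the deadline:
E has no dependents, so it just needs to finish by day 40. Starting by 40 − 10 = day 30 achieves that.
Since E (must start by day 30) depends on it, D must finish by day 30. Backing off its 5-day duration gives a latest start of day 25.
Since D (must start by day 25) depends on it, C must finish by day 25. Backing off its 10-day duration gives a latest start of day 15.
So C can start as early as day 3 and as late as day 15, giving 15 − 3 = 12 days of slack.

12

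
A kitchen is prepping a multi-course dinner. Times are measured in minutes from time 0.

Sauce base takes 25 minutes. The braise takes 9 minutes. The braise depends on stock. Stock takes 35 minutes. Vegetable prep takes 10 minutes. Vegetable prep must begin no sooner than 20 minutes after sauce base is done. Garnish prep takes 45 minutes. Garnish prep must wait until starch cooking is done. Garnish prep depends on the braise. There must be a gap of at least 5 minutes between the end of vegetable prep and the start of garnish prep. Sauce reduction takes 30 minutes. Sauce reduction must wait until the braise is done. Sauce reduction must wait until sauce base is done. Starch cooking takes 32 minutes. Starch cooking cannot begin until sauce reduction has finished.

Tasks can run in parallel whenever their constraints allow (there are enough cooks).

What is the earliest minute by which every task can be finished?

Sauce base can start immediately at minute 0; it finishes at minute 25.
Vegetable prep waits on sauce base (finishes minute 25, plus 20-minute gap → minute 45), so it starts at minute 45 and finishes at 45 + 10 = minute 55.
Stock has no prerequisites, so it starts at minute 0 and finishes at minute 35.
The braise cannot begin until stock (finishes minute 35). It runs from minute 35 to 35 + 9 = minute 44.
Sauce reduction needs all of the braise (finishes minute 44); sauce base (finishes minute 25). That puts its earliest start at minute 44; it finishes at 44 + 30 = minute 74.
Starch cooking waits on sauce reduction (finishes minute 74), so it starts at minute 74 and finishes at 74 + 32 = minute 106.
For garnish prep: starch cooking (finishes minute 106); the braise (finishes minute 44); vegetable prep (finishes minute 55, plus 5-minute gap → minute 60). Taking the maximum gives a start of minute 106, and it finishes at 106 + 45 = minute 151.
All tasks are finished once the last one completes. Finish times: Stock at 35, Sauce base at 25, The braise at 44, Vegetable prep at 55, Sauce reduction at 74, Starch cooking at 106, Garnish prep at 151. The latest is minute 151.

151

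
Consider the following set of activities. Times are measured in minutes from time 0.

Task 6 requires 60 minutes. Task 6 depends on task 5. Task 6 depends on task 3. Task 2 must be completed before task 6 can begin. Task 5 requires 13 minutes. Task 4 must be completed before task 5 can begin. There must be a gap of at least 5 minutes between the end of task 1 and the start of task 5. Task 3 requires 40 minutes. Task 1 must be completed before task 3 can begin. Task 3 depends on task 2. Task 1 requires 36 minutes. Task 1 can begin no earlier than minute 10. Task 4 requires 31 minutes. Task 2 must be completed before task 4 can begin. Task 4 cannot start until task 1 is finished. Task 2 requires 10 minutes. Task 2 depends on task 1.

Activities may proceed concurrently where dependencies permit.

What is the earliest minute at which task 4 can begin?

Task 1 cannot begin until its own release at minute 10. It runs from minute 10 to 10 + 36 = minute 46.
Task 2 waits on task 1 (finishes minute 46), so it starts at minute 46 and finishes at 46 + 10 = minute 56.
Task 4 waits on task 2 (finishes minute 56); task 1 (finishes minute 46). The latest of these is minute 56, which is the earliest task 4 can start.

56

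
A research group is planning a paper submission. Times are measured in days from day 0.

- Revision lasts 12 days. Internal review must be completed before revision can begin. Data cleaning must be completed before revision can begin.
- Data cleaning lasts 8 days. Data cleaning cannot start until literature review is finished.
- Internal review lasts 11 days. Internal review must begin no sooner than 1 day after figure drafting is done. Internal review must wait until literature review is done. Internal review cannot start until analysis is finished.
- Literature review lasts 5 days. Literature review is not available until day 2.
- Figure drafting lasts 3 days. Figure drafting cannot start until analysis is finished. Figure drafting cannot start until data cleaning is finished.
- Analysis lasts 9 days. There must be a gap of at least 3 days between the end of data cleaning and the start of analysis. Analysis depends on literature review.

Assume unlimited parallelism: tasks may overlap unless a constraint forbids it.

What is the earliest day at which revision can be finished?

After its own release at day 2, literature review can start at day 2 and finishes at day 7.
After literature review (finishes day 7), data cleaning can start at day 7 and finishes at day 15.
Analysis has to wait for data cleaning (finishes day 15, plus 3-day gap → day 18); literature review (finishes day 7). The latest of these is day 18, so analysis runs day 18 to 18 + 9 = day 27.
Figure drafting needs all of analysis (finishes day 27); data cleaning (finishes day 15). That puts its earliest start at day 27; it finishes at 27 + 3 = day 30.
Internal review needs all of figure drafting (finishes day 30, plus 1-day gap → day 31); literature review (finishes day 7); analysis (finishes day 27). That puts its earliest start at day 31; it finishes at 31 + 11 = day 42.
Revision has to wait for internal review (finishes day 42); data cleaning (finishes day 15). The latest of these is day 42, so revision runs day 42 to 42 + 12 = day 54.

54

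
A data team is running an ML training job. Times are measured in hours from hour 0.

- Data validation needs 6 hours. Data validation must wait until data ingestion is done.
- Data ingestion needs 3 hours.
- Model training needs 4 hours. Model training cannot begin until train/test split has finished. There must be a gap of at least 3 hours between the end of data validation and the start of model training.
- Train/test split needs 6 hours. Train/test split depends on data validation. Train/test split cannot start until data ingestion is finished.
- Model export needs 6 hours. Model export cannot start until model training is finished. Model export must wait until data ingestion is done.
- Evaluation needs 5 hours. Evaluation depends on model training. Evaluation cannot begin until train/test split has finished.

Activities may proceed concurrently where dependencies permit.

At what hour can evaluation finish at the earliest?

24

Data ingestion has no prerequisites, so it starts at hour 0 and finishes at hour 3.
After data ingestion (finishes hour 3), data validation can start at hour 3 and finishes at hour 9.
Train/test split needs all of data validation (finishes hour 9); data ingestion (finishes hour 3). That puts its earliest start at hour 9; it finishes at 9 + 6 = hour 15.
Model training has to wait for train/test split (finishes hour 15); data validation (finishes hour 9, plus 3-hour gap → hour 12). The latest of these is hour 15, so model training runs hour 15 to 15 + 4 = hour 19.
Evaluation has to wait for model training (finishes hour 19); train/test split (finishes hour 15). The latest of these is hour 19, so evaluation runs hour 19 to 19 + 5 = hour 24.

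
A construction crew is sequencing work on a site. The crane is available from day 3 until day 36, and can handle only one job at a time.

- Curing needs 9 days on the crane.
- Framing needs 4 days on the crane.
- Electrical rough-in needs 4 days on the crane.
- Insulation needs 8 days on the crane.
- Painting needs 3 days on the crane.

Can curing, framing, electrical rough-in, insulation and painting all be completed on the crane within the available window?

The crane window is 36 − 3 = 33 days.
Running back to back, the jobs need 9 + 4 + 4 + 8 + 3 = 28 days on the crane.
Since 28 ≤ 33, they fit within the window.

Yes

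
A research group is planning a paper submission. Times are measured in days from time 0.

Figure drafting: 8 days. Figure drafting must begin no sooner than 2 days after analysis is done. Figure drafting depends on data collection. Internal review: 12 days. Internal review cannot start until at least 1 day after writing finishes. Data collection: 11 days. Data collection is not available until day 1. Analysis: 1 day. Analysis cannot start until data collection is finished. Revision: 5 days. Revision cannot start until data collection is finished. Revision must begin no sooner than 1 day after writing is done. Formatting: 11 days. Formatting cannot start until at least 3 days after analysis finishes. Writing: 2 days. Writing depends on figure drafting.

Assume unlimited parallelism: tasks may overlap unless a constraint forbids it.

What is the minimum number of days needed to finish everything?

After its own release at day 1, data collection can start at day 1 and finishes at day 12.
After data collection (finishes day 12), analysis can start at day 12 and finishes at day 13.
Formatting waits on analysis (finishes day 13, plus 3-day gap → day 16), so it starts at day 16 and finishes at 16 + 11 = day 27.
Figure drafting has to wait for analysis (finishes day 13, plus 2-day gap → day 15); data collection (finishes day 12). The latest of these is day 15, so figure drafting runs day 15 to 15 + 8 = day 23.
After figure drafting (finishes day 23), writing can start at day 23 and finishes at day 25.
Revision has to wait for data collection (finishes day 12); writing (finishes day 25, plus 1-day gap → day 26). The latest of these is day 26, so revision runs day 26 to 26 + 5 = day 31.
After writing (finishes day 25, plus 1-day gap → day 26), internal review can start at day 26 and finishes at day 38.
All tasks are finished once the last one completes. Finish times: Data collection at 12, Analysis at 13, Figure drafting at 23, Writing at 25, Internal review at 38, Revision at 31, Formatting at 27. The latest is day 38.

38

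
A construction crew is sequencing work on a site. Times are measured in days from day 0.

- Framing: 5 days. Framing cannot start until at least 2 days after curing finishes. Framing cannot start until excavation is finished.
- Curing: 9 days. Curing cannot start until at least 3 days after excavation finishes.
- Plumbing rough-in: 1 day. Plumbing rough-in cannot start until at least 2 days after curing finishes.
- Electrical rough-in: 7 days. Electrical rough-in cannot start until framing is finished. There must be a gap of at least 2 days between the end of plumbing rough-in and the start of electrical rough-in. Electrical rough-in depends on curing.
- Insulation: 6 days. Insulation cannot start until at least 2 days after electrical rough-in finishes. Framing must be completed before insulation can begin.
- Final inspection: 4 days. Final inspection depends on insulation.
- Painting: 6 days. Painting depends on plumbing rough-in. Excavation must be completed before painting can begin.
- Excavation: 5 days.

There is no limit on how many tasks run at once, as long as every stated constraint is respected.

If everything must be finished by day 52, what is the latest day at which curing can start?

17

Final inspection must finish by day 52; it takes 4 days, so it must start by 52 − 4 = day 48.
Insulation feeds into final inspection (must start by day 48); so insulation must finish by day 48 and therefore start by day 42.
Since insulation (must start by day 42, minus 2-day gap → day 40) depends on it, electrical rough-in must finish by day 40. Backing off its 7-day duration gives a latest start of day 33.
Framing feeds electrical rough-in (must start by day 33); insulation (must start by day 42). Taking the minimum, framing must finish by day 33 and start by 33 − 5 = day 28.
Nothing follows painting; the deadline of day 52 is its only limit. It must start by 52 − 6 = day 46.
Plumbing rough-in has several dependents: electrical rough-in (must start by day 33, minus 2-day gap → day 31); painting (must start by day 46). The earliest of those limits is day 31, so plumbing rough-in must start by 31 − 1 = day 30.
Curing feeds framing (must start by day 28, minus 2-day gap → day 26); plumbing rough-in (must start by day 30, minus 2-day gap → day 28); electrical rough-in (must start by day 33). Taking the minimum, curing must finish by day 26 and start by 26 − 9 = day 17.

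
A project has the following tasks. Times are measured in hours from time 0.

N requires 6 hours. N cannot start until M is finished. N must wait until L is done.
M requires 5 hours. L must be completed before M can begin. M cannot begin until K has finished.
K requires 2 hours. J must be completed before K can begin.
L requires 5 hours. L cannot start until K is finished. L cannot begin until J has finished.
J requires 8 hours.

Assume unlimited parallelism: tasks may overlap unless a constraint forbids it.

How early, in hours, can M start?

15

J has no prerequisites, so it starts at hour 0 and finishes at hour 8.
K waits on J (finishes hour 8), so it starts at hour 8 and finishes at 8 + 2 = hour 10.
For L: K (finishes hour 10); J (finishes hour 8). Taking the maximum gives a start of hour 10, and it finishes at 10 + 5 = hour 15.
M waits on L (finishes hour 15); K (finishes hour 10). The latest of these is hour 15, which is the earliest M can start.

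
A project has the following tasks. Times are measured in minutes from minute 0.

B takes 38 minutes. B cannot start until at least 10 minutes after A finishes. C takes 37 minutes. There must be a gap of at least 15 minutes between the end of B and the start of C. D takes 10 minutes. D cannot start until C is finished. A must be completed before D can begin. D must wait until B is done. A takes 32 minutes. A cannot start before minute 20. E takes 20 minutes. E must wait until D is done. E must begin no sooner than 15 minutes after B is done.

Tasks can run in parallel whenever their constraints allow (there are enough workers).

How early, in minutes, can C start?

115

After its own release at minute 20, A can start at minute 20 and finishes at minute 52.
B cannot begin until A (finishes minute 52, plus 10-minute gap → minute 62). It runs from minute 62 to 62 + 38 = minute 100.
C waits on B (finishes minute 100, plus 15-minute gap → minute 115), so the earliest it can start is minute 115.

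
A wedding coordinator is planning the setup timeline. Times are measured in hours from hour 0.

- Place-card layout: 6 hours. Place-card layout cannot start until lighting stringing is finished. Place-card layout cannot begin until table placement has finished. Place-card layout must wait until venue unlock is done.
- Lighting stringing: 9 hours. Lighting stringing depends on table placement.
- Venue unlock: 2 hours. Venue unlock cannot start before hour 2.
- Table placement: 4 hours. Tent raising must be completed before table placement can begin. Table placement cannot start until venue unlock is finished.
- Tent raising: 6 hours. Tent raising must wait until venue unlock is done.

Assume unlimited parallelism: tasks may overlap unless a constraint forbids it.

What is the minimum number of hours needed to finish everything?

After its own release at hour 2, venue unlock can start at hour 2 and finishes at hour 4.
Tent raising cannot begin until venue unlock (finishes hour 4). It runs from hour 4 to 4 + 6 = hour 10.
For table placement: tent raising (finishes hour 10); venue unlock (finishes hour 4). Taking the maximum gives a start of hour 10, and it finishes at 10 + 4 = hour 14.
After table placement (finishes hour 14), lighting stringing can start at hour 14 and finishes at hour 23.
Place-card layout needs all of lighting stringing (finishes hour 23); table placement (finishes hour 14); venue unlock (finishes hour 4). That puts its earliest start at hour 23; it finishes at 23 + 6 = hour 29.
All tasks are finished once the last one completes. Finish times: Venue unlock at 4, Tent raising at 10, Table placement at 14, Lighting stringing at 23, Place-card layout at 29. The latest is hour 29.

29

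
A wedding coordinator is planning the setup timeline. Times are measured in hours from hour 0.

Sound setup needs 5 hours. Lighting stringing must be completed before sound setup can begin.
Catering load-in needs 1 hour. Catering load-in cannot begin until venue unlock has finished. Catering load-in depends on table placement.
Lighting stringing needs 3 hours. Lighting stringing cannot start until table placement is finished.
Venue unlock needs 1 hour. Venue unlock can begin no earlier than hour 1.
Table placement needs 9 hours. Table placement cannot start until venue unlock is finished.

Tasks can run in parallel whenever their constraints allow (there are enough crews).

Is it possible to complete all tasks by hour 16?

Venue unlock cannot begin until its own release at hour 1. It runs from hour 1 to 1 + 1 = hour 2.
After venue unlock (finishes hour 2), table placement can start at hour 2 and finishes at hour 11.
Catering load-in needs all of venue unlock (finishes hour 2); table placement (finishes hour 11). That puts its earliest start at hour 11; it finishes at 11 + 1 = hour 12.
Lighting stringing waits on table placement (finishes hour 11), so it starts at hour 11 and finishes at 11 + 3 = hour 14.
After lighting stringing (finishes hour 14), sound setup can start at hour 14 and finishes at hour 19.
The earliest everything can be done is hour 19, which is after the deadline of 16, so it is not possible.

No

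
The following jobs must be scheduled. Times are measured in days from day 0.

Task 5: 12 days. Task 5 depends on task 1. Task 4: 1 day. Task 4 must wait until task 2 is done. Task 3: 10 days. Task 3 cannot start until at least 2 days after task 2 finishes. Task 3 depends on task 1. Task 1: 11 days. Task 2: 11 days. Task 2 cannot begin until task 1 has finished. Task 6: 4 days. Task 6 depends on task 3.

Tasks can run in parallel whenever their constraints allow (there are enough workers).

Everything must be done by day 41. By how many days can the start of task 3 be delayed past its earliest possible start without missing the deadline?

Nothing blocks task 1, so it runs from day 0 to day 11.
Task 2 waits on task 1 (finishes day 11), so it starts at day 11 and finishes at 11 + 11 = day 22.
Task 3 needs all of task 2 (finishes day 22, plus 2-day gap → day 24); task 1 (finishes day 11). That puts its earliest start at day 24; it finishes at 24 + 10 = day 34.

Working backward from the deadline:
Nothing follows task 6; the deadline of day 41 is its only limit. It must start by 41 − 4 = day 37.
Task 3 feeds into task 6 (must start by day 37); so task 3 must finish by day 37 and therefore start by day 27.
So task 3 can start as early as day 24 and as late as day 27, giving 27 − 24 = 3 days of slack.

3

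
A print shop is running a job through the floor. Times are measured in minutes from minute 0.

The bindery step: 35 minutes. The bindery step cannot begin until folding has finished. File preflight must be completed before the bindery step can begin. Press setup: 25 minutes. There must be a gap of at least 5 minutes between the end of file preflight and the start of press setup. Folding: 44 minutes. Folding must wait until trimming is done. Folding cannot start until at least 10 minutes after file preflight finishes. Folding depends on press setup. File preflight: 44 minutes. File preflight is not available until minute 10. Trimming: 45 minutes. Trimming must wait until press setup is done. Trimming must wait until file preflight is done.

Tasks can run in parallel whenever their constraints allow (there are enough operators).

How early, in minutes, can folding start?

129

File preflight cannot begin until its own release at minute 10. It runs from minute 10 to 10 + 44 = minute 54.
After file preflight (finishes minute 54, plus 5-minute gap → minute 59), press setup can start at minute 59 and finishes at minute 84.
Trimming cannot start until press setup (finishes minute 84); file preflight (finishes minute 54). The controlling bound is minute 84, so trimming finishes at 84 + 45 = minute 129.
Folding waits on trimming (finishes minute 129); file preflight (finishes minute 54, plus 10-minute gap → minute 64); press setup (finishes minute 84). The latest of these is minute 129, which is the earliest folding can start.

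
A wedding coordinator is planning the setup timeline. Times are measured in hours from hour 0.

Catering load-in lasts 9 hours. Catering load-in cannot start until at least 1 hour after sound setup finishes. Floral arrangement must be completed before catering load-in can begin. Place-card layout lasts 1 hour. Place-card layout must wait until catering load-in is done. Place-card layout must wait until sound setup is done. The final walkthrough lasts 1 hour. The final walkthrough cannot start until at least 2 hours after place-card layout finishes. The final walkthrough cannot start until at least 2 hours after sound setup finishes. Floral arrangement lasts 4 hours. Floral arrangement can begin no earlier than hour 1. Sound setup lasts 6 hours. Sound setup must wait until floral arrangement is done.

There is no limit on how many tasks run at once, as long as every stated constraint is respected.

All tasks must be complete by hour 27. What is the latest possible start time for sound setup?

The final walkthrough must finish by hour 27; it takes 1 hour, so it must start by 27 − 1 = hour 26.
Place-card layout must finish before the final walkthrough (must start by hour 26, minus 2-hour gap → hour 24). With a 1-hour duration, place-card layout must start by 24 − 1 = hour 23.
Catering load-in feeds into place-card layout (must start by hour 23); so catering load-in must finish by hour 23 and therefore start by hour 14.
Sound setup feeds catering load-in (must start by hour 14, minus 1-hour gap → hour 13); place-card layout (must start by hour 23); the final walkthrough (must start by hour 26, minus 2-hour gap → hour 24). Taking the minimum, sound setup must finish by hour 13 and start by 13 − 6 = hour 7.

7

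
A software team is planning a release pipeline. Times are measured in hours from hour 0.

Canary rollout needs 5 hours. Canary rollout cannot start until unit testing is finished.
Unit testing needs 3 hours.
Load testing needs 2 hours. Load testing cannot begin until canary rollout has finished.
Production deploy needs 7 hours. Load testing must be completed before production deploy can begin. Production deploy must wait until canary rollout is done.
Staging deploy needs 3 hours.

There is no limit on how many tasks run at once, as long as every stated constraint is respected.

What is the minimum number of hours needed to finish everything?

17

Nothing blocks staging deploy, so it runs from hour 0 to hour 3.
Nothing blocks unit testing, so it runs from hour 0 to hour 3.
Canary rollout cannot begin until unit testing (finishes hour 3). It runs from hour 3 to 3 + 5 = hour 8.
After canary rollout (finishes hour 8), load testing can start at hour 8 and finishes at hour 10.
Production deploy has to wait for load testing (finishes hour 10); canary rollout (finishes hour 8). The latest of these is hour 10, so production deploy runs hour 10 to 10 + 7 = hour 17.
All tasks are finished once the last one completes. Finish times: Unit testing at 3, Staging deploy at 3, Canary rollout at 8, Load testing at 10, Production deploy at 17. The latest is hour 17.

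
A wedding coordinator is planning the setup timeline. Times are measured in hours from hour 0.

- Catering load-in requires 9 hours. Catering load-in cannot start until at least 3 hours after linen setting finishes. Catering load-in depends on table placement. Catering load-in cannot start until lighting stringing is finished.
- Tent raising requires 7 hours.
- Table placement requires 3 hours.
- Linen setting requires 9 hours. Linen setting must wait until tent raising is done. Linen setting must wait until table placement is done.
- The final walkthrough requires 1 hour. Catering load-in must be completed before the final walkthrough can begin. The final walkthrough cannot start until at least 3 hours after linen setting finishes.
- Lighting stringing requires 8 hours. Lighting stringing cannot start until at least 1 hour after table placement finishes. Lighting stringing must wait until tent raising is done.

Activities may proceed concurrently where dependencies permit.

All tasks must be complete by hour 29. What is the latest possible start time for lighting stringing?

11

The final walkthrough must finish by hour 29; it takes 1 hour, so it must start by 29 − 1 = hour 28.
Since the final walkthrough (must start by hour 28) depends on it, catering load-in must finish by hour 28. Backing off its 9-hour duration gives a latest start of hour 19.
Since catering load-in (must start by hour 19) depends on it, lighting stringing must finish by hour 19. Backing off its 8-hour duration gives a latest start of hour 11.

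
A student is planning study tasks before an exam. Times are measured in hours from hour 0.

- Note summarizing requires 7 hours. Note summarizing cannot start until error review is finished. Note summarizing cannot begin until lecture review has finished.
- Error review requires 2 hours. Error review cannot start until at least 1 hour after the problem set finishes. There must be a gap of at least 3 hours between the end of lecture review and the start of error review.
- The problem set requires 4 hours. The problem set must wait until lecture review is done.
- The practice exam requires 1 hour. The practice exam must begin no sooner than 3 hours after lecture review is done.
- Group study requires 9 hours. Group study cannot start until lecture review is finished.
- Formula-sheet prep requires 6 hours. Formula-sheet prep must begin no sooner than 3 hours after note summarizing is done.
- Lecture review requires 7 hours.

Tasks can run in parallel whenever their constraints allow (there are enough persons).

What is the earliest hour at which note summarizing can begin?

14

Nothing blocks lecture review, so it runs from hour 0 to hour 7.
The problem set waits on lecture review (finishes hour 7), so it starts at hour 7 and finishes at 7 + 4 = hour 11.
Error review cannot start until the problem set (finishes hour 11, plus 1-hour gap → hour 12); lecture review (finishes hour 7, plus 3-hour gap → hour 10). The controlling bound is hour 12, so error review finishes at 12 + 2 = hour 14.
Note summarizing waits on error review (finishes hour 14); lecture review (finishes hour 7). The latest of these is hour 14, which is the earliest note summarizing can start.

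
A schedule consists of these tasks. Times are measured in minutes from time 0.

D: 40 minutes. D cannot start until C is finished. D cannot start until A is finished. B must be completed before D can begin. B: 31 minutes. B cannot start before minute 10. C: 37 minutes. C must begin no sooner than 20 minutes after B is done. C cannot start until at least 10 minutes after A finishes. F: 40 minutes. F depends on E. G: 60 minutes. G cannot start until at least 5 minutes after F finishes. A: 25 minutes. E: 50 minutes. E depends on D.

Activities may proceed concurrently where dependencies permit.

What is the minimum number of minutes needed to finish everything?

After its own release at minute 10, B can start at minute 10 and finishes at minute 41.
Nothing blocks A, so it runs from minute 0 to minute 25.
C has to wait for B (finishes minute 41, plus 20-minute gap → minute 61); A (finishes minute 25, plus 10-minute gap → minute 35). The latest of these is minute 61, so C runs minute 61 to 61 + 37 = minute 98.
D needs all of C (finishes minute 98); A (finishes minute 25); B (finishes minute 41). That puts its earliest start at minute 98; it finishes at 98 + 40 = minute 138.
E cannot begin until D (finishes minute 138). It runs from minute 138 to 138 + 50 = minute 188.
After E (finishes minute 188), F can start at minute 188 and finishes at minute 228.
G cannot begin until F (finishes minute 228, plus 5-minute gap → minute 233). It runs from minute 233 to 233 + 60 = minute 293.
All tasks are finished once the last one completes. Finish times: A at 25, B at 41, C at 98, D at 138, E at 188, F at 228, G at 293. The latest is minute 293.

293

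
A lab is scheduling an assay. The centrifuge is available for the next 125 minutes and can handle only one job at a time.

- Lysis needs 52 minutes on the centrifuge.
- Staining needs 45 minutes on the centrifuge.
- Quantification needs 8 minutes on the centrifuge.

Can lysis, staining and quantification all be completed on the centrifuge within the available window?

Yes

Running back to back, the jobs need 52 + 45 + 8 = 105 minutes on the centrifuge.
Since 105 ≤ 125, they fit within the window.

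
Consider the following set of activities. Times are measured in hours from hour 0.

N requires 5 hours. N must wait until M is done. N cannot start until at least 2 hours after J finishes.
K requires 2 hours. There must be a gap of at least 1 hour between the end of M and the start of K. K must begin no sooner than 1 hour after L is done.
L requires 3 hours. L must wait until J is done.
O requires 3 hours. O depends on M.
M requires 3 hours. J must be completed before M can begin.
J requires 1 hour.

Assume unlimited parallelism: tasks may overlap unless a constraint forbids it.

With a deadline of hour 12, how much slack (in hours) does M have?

3

Nothing blocks J, so it runs from hour 0 to hour 1.
After J (finishes hour 1), M can start at hour 1 and finishes at hour 4.

Working backward from the deadline:
K has no dependents, so it just needs to finish by hour 12. Starting by 12 − 2 = hour 10 achieves that.
N has no dependents, so it just needs to finish by hour 12. Starting by 12 − 5 = hour 7 achieves that.
Nothing follows O; the deadline of hour 12 is its only limit. It must start by 12 − 3 = hour 9.
M must finish in time for K (must start by hour 10, minus 1-hour gap → hour 9); N (must start by hour 7); O (must start by hour 9). The tightest is hour 7, so M must start by 7 − 3 = hour 4.
So M can start as early as hour 1 and as late as hour 4, giving 4 − 1 = 3 hours of slack.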